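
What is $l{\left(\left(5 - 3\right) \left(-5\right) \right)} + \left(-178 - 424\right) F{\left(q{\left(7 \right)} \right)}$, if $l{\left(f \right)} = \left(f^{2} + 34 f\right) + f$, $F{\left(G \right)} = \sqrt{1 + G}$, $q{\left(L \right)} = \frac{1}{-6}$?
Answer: $-250 - \frac{301 \sqrt{30}}{3} \approx -799.55$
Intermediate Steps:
$q{\left(L \right)} = - \frac{1}{6}$
$l{\left(f \right)} = f^{2} + 35 f$
$l{\left(\left(5 - 3\right) \left(-5\right) \right)} + \left(-178 - 424\right) F{\left(q{\left(7 \right)} \right)} = \left(5 - 3\right) \left(-5\right) \left(35 + \left(5 - 3\right) \left(-5\right)\right) + \left(-178 - 424\right) \sqrt{1 - \frac{1}{6}} = 2 \left(-5\right) \left(35 + 2 \left(-5\right)\right) - 602 \sqrt{\frac{5}{6}} = - 10 \left(35 - 10\right) - 602 \frac{\sqrt{30}}{6} = \left(-10\right) 25 - \frac{301 \sqrt{30}}{3} = -250 - \frac{301 \sqrt{30}}{3}$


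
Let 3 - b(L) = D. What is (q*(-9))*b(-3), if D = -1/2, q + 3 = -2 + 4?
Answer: 63/2 ≈ 31.500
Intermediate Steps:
q = -1 (q = -3 + (-2 + 4) = -3 + 2 = -1)
D = -1/2 (D = -1*1/2 = -1/2 ≈ -0.50000)
b(L) = 7/2 (b(L) = 3 - 1*(-1/2) = 3 + 1/2 = 7/2)
(q*(-9))*b(-3) = -1*(-9)*(7/2) = 9*(7/2) = 63/2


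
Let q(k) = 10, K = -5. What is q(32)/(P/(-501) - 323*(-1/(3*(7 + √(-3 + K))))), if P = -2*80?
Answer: 33989510/53191553 + 9482260*I*√2/53191553 ≈ 0.639 + 0.25211*I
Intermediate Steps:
P = -160
q(32)/(P/(-501) - 323*(-1/(3*(7 + √(-3 + K))))) = 10/(-160/(-501) - 323*(-1/(3*(7 + √(-3 - 5))))) = 10/(-160*(-1/501) - 323*(-1/(3*(7 + √(-8))))) = 10/(160/501 - 323*(-1/(3*(7 + 2*I*√2)))) = 10/(160/501 - 323/(-21 - 6*I*√2))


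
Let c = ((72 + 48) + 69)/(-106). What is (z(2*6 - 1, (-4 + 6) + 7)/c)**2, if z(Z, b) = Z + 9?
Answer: 4494400/35721 ≈ 125.82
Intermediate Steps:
z(Z, b) = 9 + Z
c = -189/106 (c = (120 + 69)*(-1/106) = 189*(-1/106) = -189/106 ≈ -1.7830)
(z(2*6 - 1, (-4 + 6) + 7)/c)**2 = ((9 + (2*6 - 1))/(-189/106))**2 = ((9 + (12 - 1))*(-106/189))**2 = ((9 + 11)*(-106/189))**2 = (20*(-106/189))**2 = (-2120/189)**2 = 4494400/35721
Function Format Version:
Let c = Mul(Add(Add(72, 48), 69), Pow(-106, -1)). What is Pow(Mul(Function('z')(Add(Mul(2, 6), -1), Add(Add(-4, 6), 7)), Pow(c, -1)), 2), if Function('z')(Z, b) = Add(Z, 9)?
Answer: Rational(4494400, 35721) ≈ 125.82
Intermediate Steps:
Function('z')(Z, b) = Add(9, Z)
c = Rational(-189, 106) (c = Mul(Add(120, 69), Rational(-1, 106)) = Mul(189, Rational(-1, 106)) = Rational(-189, 106) ≈ -1.7830)
Pow(Mul(Function('z')(Add(Mul(2, 6), -1), Add(Add(-4, 6), 7)), Pow(c, -1)), 2) = Pow(Mul(Add(9, Add(Mul(2, 6), -1)), Pow(Rational(-189, 106), -1)), 2) = Pow(Mul(Add(9, Add(12, -1)), Rational(-106, 189)), 2) = Pow(Mul(Add(9, 11), Rational(-106, 189)), 2) = Pow(Mul(20, Rational(-106, 189)), 2) = Pow(Rational(-2120, 189), 2) = Rational(4494400, 35721)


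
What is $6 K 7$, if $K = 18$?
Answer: $756$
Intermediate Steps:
$6 K 7 = 6 \cdot 18 \cdot 7 = 108 \cdot 7 = 756$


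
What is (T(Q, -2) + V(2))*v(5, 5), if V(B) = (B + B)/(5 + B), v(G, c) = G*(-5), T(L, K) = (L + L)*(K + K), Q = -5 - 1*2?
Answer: -9900/7 ≈ -1414.3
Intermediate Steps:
Q = -7 (Q = -5 - 2 = -7)
T(L, K) = 4*K*L (T(L, K) = (2*L)*(2*K) = 4*K*L)
v(G, c) = -5*G
V(B) = 2*B/(5 + B) (V(B) = (2*B)/(5 + B) = 2*B/(5 + B))
(T(Q, -2) + V(2))*v(5, 5) = (4*(-2)*(-7) + 2*2/(5 + 2))*(-5*5) = (56 + 2*2/7)*(-25) = (56 + 2*2*(⅐))*(-25) = (56 + 4/7)*(-25) = (396/7)*(-25) = -9900/7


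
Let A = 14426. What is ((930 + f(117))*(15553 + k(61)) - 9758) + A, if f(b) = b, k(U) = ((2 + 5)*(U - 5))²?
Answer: 177174867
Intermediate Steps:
k(U) = (-35 + 7*U)² (k(U) = (7*(-5 + U))² = (-35 + 7*U)²)
((930 + f(117))*(15553 + k(61)) - 9758) + A = ((930 + 117)*(15553 + 49*(-5 + 61)²) - 9758) + 14426 = (1047*(15553 + 49*56²) - 9758) + 14426 = (1047*(15553 + 49*3136) - 9758) + 14426 = (1047*(15553 + 153664) - 9758) + 14426 = (1047*169217 - 9758) + 14426 = (177170199 - 9758) + 14426 = 177160441 + 14426 = 177174867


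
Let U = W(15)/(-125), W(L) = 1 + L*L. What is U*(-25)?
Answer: 226/5 ≈ 45.200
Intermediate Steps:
W(L) = 1 + L²
U = -226/125 (U = (1 + 15²)/(-125) = (1 + 225)*(-1/125) = 226*(-1/125) = -226/125 ≈ -1.8080)
U*(-25) = -226/125*(-25) = 226/5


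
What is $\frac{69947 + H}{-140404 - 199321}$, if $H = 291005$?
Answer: $- \frac{360952}{339725} \approx -1.0625$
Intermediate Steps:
$\frac{69947 + H}{-140404 - 199321} = \frac{69947 + 291005}{-140404 - 199321} = \frac{360952}{-339725} = 360952 \left(- \frac{1}{339725}\right) = - \frac{360952}{339725}$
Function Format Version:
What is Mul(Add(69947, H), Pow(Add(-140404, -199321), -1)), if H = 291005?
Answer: Rational(-360952, 339725) ≈ -1.0625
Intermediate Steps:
Mul(Add(69947, H), Pow(Add(-140404, -199321), -1)) = Mul(Add(69947, 291005), Pow(Add(-140404, -199321), -1)) = Mul(360952, Pow(-339725, -1)) = Mul(360952, Rational(-1, 339725)) = Rational(-360952, 339725)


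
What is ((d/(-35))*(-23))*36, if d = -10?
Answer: -1656/7 ≈ -236.57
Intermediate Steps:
((d/(-35))*(-23))*36 = (-10/(-35)*(-23))*36 = (-10*(-1/35)*(-23))*36 = ((2/7)*(-23))*36 = -46/7*36 = -1656/7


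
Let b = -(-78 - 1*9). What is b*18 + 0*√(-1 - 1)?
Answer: 1566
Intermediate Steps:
b = 87 (b = -(-78 - 9) = -1*(-87) = 87)
b*18 + 0*√(-1 - 1) = 87*18 + 0*√(-1 - 1) = 1566 + 0*√(-2) = 1566 + 0*(I*√2) = 1566 + 0 = 1566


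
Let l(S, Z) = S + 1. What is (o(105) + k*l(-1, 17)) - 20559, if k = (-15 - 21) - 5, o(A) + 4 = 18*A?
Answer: -18673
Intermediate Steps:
o(A) = -4 + 18*A
k = -41 (k = -36 - 5 = -41)
l(S, Z) = 1 + S
(o(105) + k*l(-1, 17)) - 20559 = ((-4 + 18*105) - 41*(1 - 1)) - 20559 = ((-4 + 1890) - 41*0) - 20559 = (1886 + 0) - 20559 = 1886 - 20559 = -18673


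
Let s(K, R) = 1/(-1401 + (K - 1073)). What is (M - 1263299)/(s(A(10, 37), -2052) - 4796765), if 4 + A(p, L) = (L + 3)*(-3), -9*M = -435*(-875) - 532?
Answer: 10175312944/37385986413 ≈ 0.27217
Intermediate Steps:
M = -380093/9 (M = -(-435*(-875) - 532)/9 = -(380625 - 532)/9 = -⅑*380093 = -380093/9 ≈ -42233.)
A(p, L) = -13 - 3*L (A(p, L) = -4 + (L + 3)*(-3) = -4 + (3 + L)*(-3) = -4 + (-9 - 3*L) = -13 - 3*L)
s(K, R) = 1/(-2474 + K) (s(K, R) = 1/(-1401 + (-1073 + K)) = 1/(-2474 + K))
(M - 1263299)/(s(A(10, 37), -2052) - 4796765) = (-380093/9 - 1263299)/(1/(-2474 + (-13 - 3*37)) - 4796765) = -11749784/(9*(1/(-2474 + (-13 - 111)) - 4796765)) = -11749784/(9*(1/(-2474 - 124) - 4796765)) = -11749784/(9*(1/(-2598) - 4796765)) = -11749784/(9*(-1/2598 - 4796765)) = -11749784/(9*(-12461995471/2598)) = -11749784/9*(-2598/12461995471) = 10175312944/37385986413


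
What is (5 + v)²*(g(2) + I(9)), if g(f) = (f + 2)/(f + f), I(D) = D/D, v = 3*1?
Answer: 128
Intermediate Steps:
v = 3
I(D) = 1
g(f) = (2 + f)/(2*f) (g(f) = (2 + f)/((2*f)) = (2 + f)*(1/(2*f)) = (2 + f)/(2*f))
(5 + v)²*(g(2) + I(9)) = (5 + 3)²*((½)*(2 + 2)/2 + 1) = 8²*((½)*(½)*4 + 1) = 64*(1 + 1) = 64*2 = 128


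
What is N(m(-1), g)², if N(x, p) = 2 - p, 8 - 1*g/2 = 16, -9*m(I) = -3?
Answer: 324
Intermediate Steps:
m(I) = ⅓ (m(I) = -⅑*(-3) = ⅓)
g = -16 (g = 16 - 2*16 = 16 - 32 = -16)
N(m(-1), g)² = (2 - 1*(-16))² = (2 + 16)² = 18² = 324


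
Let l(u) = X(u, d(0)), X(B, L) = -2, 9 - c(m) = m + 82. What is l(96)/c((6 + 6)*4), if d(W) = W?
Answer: 2/121 ≈ 0.016529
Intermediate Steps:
c(m) = -73 - m (c(m) = 9 - (m + 82) = 9 - (82 + m) = 9 + (-82 - m) = -73 - m)
l(u) = -2
l(96)/c((6 + 6)*4) = -2/(-73 - (6 + 6)*4) = -2/(-73 - 12*4) = -2/(-73 - 1*48) = -2/(-73 - 48) = -2/(-121) = -2*(-1/121) = 2/121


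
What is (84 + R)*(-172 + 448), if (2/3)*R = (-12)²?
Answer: 82800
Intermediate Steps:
R = 216 (R = (3/2)*(-12)² = (3/2)*144 = 216)
(84 + R)*(-172 + 448) = (84 + 216)*(-172 + 448) = 300*276 = 82800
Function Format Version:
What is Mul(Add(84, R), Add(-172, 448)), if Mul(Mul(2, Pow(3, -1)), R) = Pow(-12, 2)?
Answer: 82800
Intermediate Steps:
R = 216 (R = Mul(Rational(3, 2), Pow(-12, 2)) = Mul(Rational(3, 2), 144) = 216)
Mul(Add(84, R), Add(-172, 448)) = Mul(Add(84, 216), Add(-172, 448)) = Mul(300, 276) = 82800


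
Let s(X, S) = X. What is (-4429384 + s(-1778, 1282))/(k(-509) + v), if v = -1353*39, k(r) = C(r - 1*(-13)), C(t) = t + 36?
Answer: 4431162/53227 ≈ 83.250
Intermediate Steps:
C(t) = 36 + t
k(r) = 49 + r (k(r) = 36 + (r - 1*(-13)) = 36 + (r + 13) = 36 + (13 + r) = 49 + r)
v = -52767
(-4429384 + s(-1778, 1282))/(k(-509) + v) = (-4429384 - 1778)/((49 - 509) - 52767) = -4431162/(-460 - 52767) = -4431162/(-53227) = -4431162*(-1/53227) = 4431162/53227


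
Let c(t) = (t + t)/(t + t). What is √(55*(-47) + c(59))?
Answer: 2*I*√646 ≈ 50.833*I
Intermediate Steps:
c(t) = 1 (c(t) = (2*t)/((2*t)) = (2*t)*(1/(2*t)) = 1)
√(55*(-47) + c(59)) = √(55*(-47) + 1) = √(-2585 + 1) = √(-2584) = 2*I*√646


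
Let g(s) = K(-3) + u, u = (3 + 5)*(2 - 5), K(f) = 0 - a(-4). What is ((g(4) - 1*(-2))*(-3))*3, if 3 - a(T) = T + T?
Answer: 297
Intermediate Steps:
a(T) = 3 - 2*T (a(T) = 3 - (T + T) = 3 - 2*T)
K(f) = -11 (K(f) = 0 - (3 - 2*(-4)) = 0 - (3 + 8) = 0 - 1*11 = 0 - 11 = -11)
u = -24 (u = 8*(-3) = -24)
g(s) = -35 (g(s) = -11 - 24 = -35)
((g(4) - 1*(-2))*(-3))*3 = ((-35 - 1*(-2))*(-3))*3 = ((-35 + 2)*(-3))*3 = -33*(-3)*3 = 99*3 = 297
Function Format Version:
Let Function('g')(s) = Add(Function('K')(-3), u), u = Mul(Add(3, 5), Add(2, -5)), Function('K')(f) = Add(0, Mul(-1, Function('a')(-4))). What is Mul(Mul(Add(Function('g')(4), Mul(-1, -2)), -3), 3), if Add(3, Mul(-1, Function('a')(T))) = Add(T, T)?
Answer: 297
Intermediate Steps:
Function('a')(T) = Add(3, Mul(-2, T)) (Function('a')(T) = Add(3, Mul(-1, Add(T, T))) = Add(3, Mul(-1, Mul(2, T))) = Add(3, Mul(-2, T)))
Function('K')(f) = -11 (Function('K')(f) = Add(0, Mul(-1, Add(3, Mul(-2, -4)))) = Add(0, Mul(-1, Add(3, 8))) = Add(0, Mul(-1, 11)) = Add(0, -11) = -11)
u = -24 (u = Mul(8, -3) = -24)
Function('g')(s) = -35 (Function('g')(s) = Add(-11, -24) = -35)
Mul(Mul(Add(Function('g')(4), Mul(-1, -2)), -3), 3) = Mul(Mul(Add(-35, Mul(-1, -2)), -3), 3) = Mul(Mul(Add(-35, 2), -3), 3) = Mul(Mul(-33, -3), 3) = Mul(99, 3) = 297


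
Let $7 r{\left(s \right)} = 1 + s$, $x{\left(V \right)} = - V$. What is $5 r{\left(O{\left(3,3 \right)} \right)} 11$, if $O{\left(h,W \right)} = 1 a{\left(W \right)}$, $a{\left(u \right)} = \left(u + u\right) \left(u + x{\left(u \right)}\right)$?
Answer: $\frac{55}{7} \approx 7.8571$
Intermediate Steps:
$a{\left(u \right)} = 0$ ($a{\left(u \right)} = \left(u + u\right) \left(u - u\right) = 2 u 0 = 0$)
$O{\left(h,W \right)} = 0$ ($O{\left(h,W \right)} = 1 \cdot 0 = 0$)
$r{\left(s \right)} = \frac{1}{7} + \frac{s}{7}$ ($r{\left(s \right)} = \frac{1 + s}{7} = \frac{1}{7} + \frac{s}{7}$)
$5 r{\left(O{\left(3,3 \right)} \right)} 11 = 5 \left(\frac{1}{7} + \frac{1}{7} \cdot 0\right) 11 = 5 \left(\frac{1}{7} + 0\right) 11 = 5 \cdot \frac{1}{7} \cdot 11 = \frac{5}{7} \cdot 11 = \frac{55}{7}$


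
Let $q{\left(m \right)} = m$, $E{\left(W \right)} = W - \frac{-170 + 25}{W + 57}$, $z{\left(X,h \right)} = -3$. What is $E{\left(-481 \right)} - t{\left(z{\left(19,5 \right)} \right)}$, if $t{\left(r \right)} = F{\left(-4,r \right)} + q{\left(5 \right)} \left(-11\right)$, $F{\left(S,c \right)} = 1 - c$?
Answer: $- \frac{182465}{424} \approx -430.34$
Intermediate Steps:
$E{\left(W \right)} = W + \frac{145}{57 + W}$ ($E{\left(W \right)} = W - - \frac{145}{57 + W} = W + \frac{145}{57 + W}$)
$t{\left(r \right)} = -54 - r$ ($t{\left(r \right)} = \left(1 - r\right) + 5 \left(-11\right) = \left(1 - r\right) - 55 = -54 - r$)
$E{\left(-481 \right)} - t{\left(z{\left(19,5 \right)} \right)} = \frac{145 + \left(-481\right)^{2} + 57 \left(-481\right)}{57 - 481} - \left(-54 - -3\right) = \frac{145 + 231361 - 27417}{-424} - \left(-54 + 3\right) = \left(- \frac{1}{424}\right) 204089 - -51 = - \frac{204089}{424} + 51 = - \frac{182465}{424}$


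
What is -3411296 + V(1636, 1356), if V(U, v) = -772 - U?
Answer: -3413704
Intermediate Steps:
-3411296 + V(1636, 1356) = -3411296 + (-772 - 1*1636) = -3411296 + (-772 - 1636) = -3411296 - 2408 = -3413704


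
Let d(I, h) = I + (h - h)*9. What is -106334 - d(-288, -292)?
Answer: -106046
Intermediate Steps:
d(I, h) = I (d(I, h) = I + 0*9 = I + 0 = I)
-106334 - d(-288, -292) = -106334 - 1*(-288) = -106334 + 288 = -106046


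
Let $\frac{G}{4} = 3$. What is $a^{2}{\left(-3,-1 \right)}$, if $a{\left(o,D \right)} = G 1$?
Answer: $144$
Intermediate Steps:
$G = 12$ ($G = 4 \cdot 3 = 12$)
$a{\left(o,D \right)} = 12$ ($a{\left(o,D \right)} = 12 \cdot 1 = 12$)
$a^{2}{\left(-3,-1 \right)} = 12^{2} = 144$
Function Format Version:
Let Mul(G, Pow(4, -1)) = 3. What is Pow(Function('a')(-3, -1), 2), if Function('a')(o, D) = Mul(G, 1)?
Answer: 144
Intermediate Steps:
G = 12 (G = Mul(4, 3) = 12)
Function('a')(o, D) = 12 (Function('a')(o, D) = Mul(12, 1) = 12)
Pow(Function('a')(-3, -1), 2) = Pow(12, 2) = 144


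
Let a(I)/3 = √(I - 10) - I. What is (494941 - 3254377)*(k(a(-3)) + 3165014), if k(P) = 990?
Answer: -8736385413744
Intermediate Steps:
a(I) = -3*I + 3*√(-10 + I) (a(I) = 3*(√(I - 10) - I) = 3*(√(-10 + I) - I) = -3*I + 3*√(-10 + I))
(494941 - 3254377)*(k(a(-3)) + 3165014) = (494941 - 3254377)*(990 + 3165014) = -2759436*3166004 = -8736385413744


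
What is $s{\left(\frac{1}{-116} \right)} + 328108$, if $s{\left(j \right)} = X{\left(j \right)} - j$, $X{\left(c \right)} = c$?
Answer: $328108$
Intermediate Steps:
$s{\left(j \right)} = 0$ ($s{\left(j \right)} = j - j = 0$)
$s{\left(\frac{1}{-116} \right)} + 328108 = 0 + 328108 = 328108$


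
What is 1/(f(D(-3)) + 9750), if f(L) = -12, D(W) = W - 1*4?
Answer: 1/9738 ≈ 0.00010269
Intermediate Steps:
D(W) = -4 + W (D(W) = W - 4 = -4 + W)
1/(f(D(-3)) + 9750) = 1/(-12 + 9750) = 1/9738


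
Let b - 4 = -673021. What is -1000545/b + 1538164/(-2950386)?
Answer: 319463906597/330943322427 ≈ 0.96531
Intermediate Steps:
b = -673017 (b = 4 - 673021 = -673017)
-1000545/b + 1538164/(-2950386) = -1000545/(-673017) + 1538164/(-2950386) = -1000545*(-1/673017) + 1538164*(-1/2950386) = 333515/224339 - 769082/1475193 = 319463906597/330943322427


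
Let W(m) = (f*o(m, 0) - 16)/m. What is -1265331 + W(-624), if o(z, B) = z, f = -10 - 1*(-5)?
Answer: -49348103/39 ≈ -1.2653e+6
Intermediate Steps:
f = -5 (f = -10 + 5 = -5)
W(m) = (-16 - 5*m)/m (W(m) = (-5*m - 16)/m = (-16 - 5*m)/m)
-1265331 + W(-624) = -1265331 + (-5 - 16/(-624)) = -1265331 + (-5 - 16*(-1/624)) = -1265331 + (-5 + 1/39) = -1265331 - 194/39 = -49348103/39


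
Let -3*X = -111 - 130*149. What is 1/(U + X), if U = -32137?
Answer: -3/76930 ≈ -3.8997e-5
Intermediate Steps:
X = 19481/3 (X = -(-111 - 130*149)/3 = -(-111 - 19370)/3 = -⅓*(-19481) = 19481/3 ≈ 6493.7)
1/(U + X) = 1/(-32137 + 19481/3) = 1/(-76930/3) = -3/76930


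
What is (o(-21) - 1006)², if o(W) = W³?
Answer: 105411289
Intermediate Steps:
(o(-21) - 1006)² = ((-21)³ - 1006)² = (-9261 - 1006)² = (-10267)² = 105411289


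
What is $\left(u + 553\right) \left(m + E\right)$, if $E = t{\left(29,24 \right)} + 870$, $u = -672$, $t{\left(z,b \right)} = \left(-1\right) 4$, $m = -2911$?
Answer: $243355$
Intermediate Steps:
$t{\left(z,b \right)} = -4$
$E = 866$ ($E = -4 + 870 = 866$)
$\left(u + 553\right) \left(m + E\right) = \left(-672 + 553\right) \left(-2911 + 866\right) = \left(-119\right) \left(-2045\right) = 243355$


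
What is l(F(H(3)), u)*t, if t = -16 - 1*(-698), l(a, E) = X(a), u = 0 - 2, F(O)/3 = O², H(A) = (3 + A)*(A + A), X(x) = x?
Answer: 2651616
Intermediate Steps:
H(A) = 2*A*(3 + A) (H(A) = (3 + A)*(2*A) = 2*A*(3 + A))
F(O) = 3*O²
u = -2
l(a, E) = a
t = 682 (t = -16 + 698 = 682)
l(F(H(3)), u)*t = (3*(2*3*(3 + 3))²)*682 = (3*(2*3*6)²)*682 = (3*36²)*682 = (3*1296)*682 = 3888*682 = 2651616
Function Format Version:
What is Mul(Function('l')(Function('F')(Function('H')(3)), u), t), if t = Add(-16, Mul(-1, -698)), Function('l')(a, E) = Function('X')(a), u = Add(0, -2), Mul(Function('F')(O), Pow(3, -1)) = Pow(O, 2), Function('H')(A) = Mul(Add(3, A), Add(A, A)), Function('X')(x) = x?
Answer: 2651616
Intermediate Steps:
Function('H')(A) = Mul(2, A, Add(3, A)) (Function('H')(A) = Mul(Add(3, A), Mul(2, A)) = Mul(2, A, Add(3, A)))
Function('F')(O) = Mul(3, Pow(O, 2))
u = -2
Function('l')(a, E) = a
t = 682 (t = Add(-16, 698) = 682)
Mul(Function('l')(Function('F')(Function('H')(3)), u), t) = Mul(Mul(3, Pow(Mul(2, 3, Add(3, 3)), 2)), 682) = Mul(Mul(3, Pow(Mul(2, 3, 6), 2)), 682) = Mul(Mul(3, Pow(36, 2)), 682) = Mul(Mul(3, 1296), 682) = Mul(3888, 682) = 2651616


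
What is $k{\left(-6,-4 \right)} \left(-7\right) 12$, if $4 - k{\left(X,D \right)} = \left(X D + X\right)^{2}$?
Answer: $26880$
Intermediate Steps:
$k{\left(X,D \right)} = 4 - \left(X + D X\right)^{2}$ ($k{\left(X,D \right)} = 4 - \left(X D + X\right)^{2} = 4 - \left(D X + X\right)^{2} = 4 - \left(X + D X\right)^{2}$)
$k{\left(-6,-4 \right)} \left(-7\right) 12 = \left(4 - \left(-6\right)^{2} \left(1 - 4\right)^{2}\right) \left(-7\right) 12 = \left(4 - 36 \left(-3\right)^{2}\right) \left(-7\right) 12 = \left(4 - 36 \cdot 9\right) \left(-7\right) 12 = \left(4 - 324\right) \left(-7\right) 12 = \left(-320\right) \left(-7\right) 12 = 2240 \cdot 12 = 26880$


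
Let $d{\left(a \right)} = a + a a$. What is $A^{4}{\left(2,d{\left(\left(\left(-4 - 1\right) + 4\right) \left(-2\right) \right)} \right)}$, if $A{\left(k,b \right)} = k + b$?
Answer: $4096$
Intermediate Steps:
$d{\left(a \right)} = a + a^{2}$
$A{\left(k,b \right)} = b + k$
$A^{4}{\left(2,d{\left(\left(\left(-4 - 1\right) + 4\right) \left(-2\right) \right)} \right)} = \left(\left(\left(-4 - 1\right) + 4\right) \left(-2\right) \left(1 + \left(\left(-4 - 1\right) + 4\right) \left(-2\right)\right) + 2\right)^{4} = \left(\left(-5 + 4\right) \left(-2\right) \left(1 + \left(-5 + 4\right) \left(-2\right)\right) + 2\right)^{4} = \left(\left(-1\right) \left(-2\right) \left(1 - -2\right) + 2\right)^{4} = \left(2 \left(1 + 2\right) + 2\right)^{4} = \left(2 \cdot 3 + 2\right)^{4} = \left(6 + 2\right)^{4} = 8^{4} = 4096$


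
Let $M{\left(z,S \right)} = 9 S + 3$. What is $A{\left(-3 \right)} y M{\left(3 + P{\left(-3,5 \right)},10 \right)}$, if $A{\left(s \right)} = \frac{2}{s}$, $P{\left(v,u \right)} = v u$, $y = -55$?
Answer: $3410$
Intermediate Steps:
$P{\left(v,u \right)} = u v$
$M{\left(z,S \right)} = 3 + 9 S$
$A{\left(-3 \right)} y M{\left(3 + P{\left(-3,5 \right)},10 \right)} = \frac{2}{-3} \left(-55\right) \left(3 + 9 \cdot 10\right) = 2 \left(- \frac{1}{3}\right) \left(-55\right) \left(3 + 90\right) = \left(- \frac{2}{3}\right) \left(-55\right) 93 = \frac{110}{3} \cdot 93 = 3410$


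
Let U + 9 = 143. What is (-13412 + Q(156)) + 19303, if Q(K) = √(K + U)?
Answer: 5891 + √290 ≈ 5908.0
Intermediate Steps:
U = 134 (U = -9 + 143 = 134)
Q(K) = √(134 + K) (Q(K) = √(K + 134) = √(134 + K))
(-13412 + Q(156)) + 19303 = (-13412 + √(134 + 156)) + 19303 = (-13412 + √290) + 19303 = 5891 + √290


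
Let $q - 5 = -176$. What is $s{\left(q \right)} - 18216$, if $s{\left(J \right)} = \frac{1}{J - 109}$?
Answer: $- \frac{5100481}{280} \approx -18216.0$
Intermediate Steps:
$q = -171$ ($q = 5 - 176 = -171$)
$s{\left(J \right)} = \frac{1}{-109 + J}$
$s{\left(q \right)} - 18216 = \frac{1}{-109 - 171} - 18216 = \frac{1}{-280} - 18216 = - \frac{1}{280} - 18216 = - \frac{5100481}{280}$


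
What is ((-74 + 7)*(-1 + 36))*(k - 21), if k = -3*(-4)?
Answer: 21105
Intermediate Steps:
k = 12
((-74 + 7)*(-1 + 36))*(k - 21) = ((-74 + 7)*(-1 + 36))*(12 - 21) = -67*35*(-9) = -2345*(-9) = 21105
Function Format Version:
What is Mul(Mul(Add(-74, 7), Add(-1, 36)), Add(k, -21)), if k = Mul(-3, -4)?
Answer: 21105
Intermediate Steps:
k = 12
Mul(Mul(Add(-74, 7), Add(-1, 36)), Add(k, -21)) = Mul(Mul(Add(-74, 7), Add(-1, 36)), Add(12, -21)) = Mul(Mul(-67, 35), -9) = Mul(-2345, -9) = 21105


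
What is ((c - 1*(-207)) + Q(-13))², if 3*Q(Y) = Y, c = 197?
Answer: 1437601/9 ≈ 1.5973e+5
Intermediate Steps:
Q(Y) = Y/3
((c - 1*(-207)) + Q(-13))² = ((197 - 1*(-207)) + (⅓)*(-13))² = ((197 + 207) - 13/3)² = (404 - 13/3)² = (1199/3)² = 1437601/9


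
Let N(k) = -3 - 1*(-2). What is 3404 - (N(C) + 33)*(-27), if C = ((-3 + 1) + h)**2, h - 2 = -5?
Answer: 4268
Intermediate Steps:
h = -3 (h = 2 - 5 = -3)
C = 25 (C = ((-3 + 1) - 3)**2 = (-2 - 3)**2 = (-5)**2 = 25)
N(k) = -1 (N(k) = -3 + 2 = -1)
3404 - (N(C) + 33)*(-27) = 3404 - (-1 + 33)*(-27) = 3404 - 32*(-27) = 3404 - 1*(-864) = 3404 + 864 = 4268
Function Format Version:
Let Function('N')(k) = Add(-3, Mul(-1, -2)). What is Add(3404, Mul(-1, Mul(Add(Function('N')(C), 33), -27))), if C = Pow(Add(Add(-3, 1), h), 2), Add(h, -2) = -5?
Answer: 4268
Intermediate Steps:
h = -3 (h = Add(2, -5) = -3)
C = 25 (C = Pow(Add(Add(-3, 1), -3), 2) = Pow(Add(-2, -3), 2) = Pow(-5, 2) = 25)
Function('N')(k) = -1 (Function('N')(k) = Add(-3, 2) = -1)
Add(3404, Mul(-1, Mul(Add(Function('N')(C), 33), -27))) = Add(3404, Mul(-1, Mul(Add(-1, 33), -27))) = Add(3404, Mul(-1, Mul(32, -27))) = Add(3404, Mul(-1, -864)) = Add(3404, 864) = 4268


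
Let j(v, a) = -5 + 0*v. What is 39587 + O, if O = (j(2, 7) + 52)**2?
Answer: 41796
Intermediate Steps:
j(v, a) = -5 (j(v, a) = -5 + 0 = -5)
O = 2209 (O = (-5 + 52)**2 = 47**2 = 2209)
39587 + O = 39587 + 2209 = 41796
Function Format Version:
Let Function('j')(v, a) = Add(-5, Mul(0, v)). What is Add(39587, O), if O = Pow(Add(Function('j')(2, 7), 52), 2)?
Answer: 41796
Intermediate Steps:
Function('j')(v, a) = -5 (Function('j')(v, a) = Add(-5, 0) = -5)
O = 2209 (O = Pow(Add(-5, 52), 2) = Pow(47, 2) = 2209)
Add(39587, O) = Add(39587, 2209) = 41796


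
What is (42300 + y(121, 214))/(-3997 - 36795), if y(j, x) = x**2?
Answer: -11012/5099 ≈ -2.1596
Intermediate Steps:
(42300 + y(121, 214))/(-3997 - 36795) = (42300 + 214**2)/(-3997 - 36795) = (42300 + 45796)/(-40792) = 88096*(-1/40792) = -11012/5099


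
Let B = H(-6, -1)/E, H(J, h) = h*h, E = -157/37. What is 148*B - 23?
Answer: -9087/157 ≈ -57.879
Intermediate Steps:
E = -157/37 (E = -157*1/37 = -157/37 ≈ -4.2432)
H(J, h) = h**2
B = -37/157 (B = (-1)**2/(-157/37) = 1*(-37/157) = -37/157 ≈ -0.23567)
148*B - 23 = 148*(-37/157) - 23 = -5476/157 - 23 = -9087/157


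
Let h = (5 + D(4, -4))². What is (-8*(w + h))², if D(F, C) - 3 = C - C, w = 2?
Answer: 278784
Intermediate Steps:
D(F, C) = 3 (D(F, C) = 3 + (C - C) = 3 + 0 = 3)
h = 64 (h = (5 + 3)² = 8² = 64)
(-8*(w + h))² = (-8*(2 + 64))² = (-8*66)² = (-528)² = 278784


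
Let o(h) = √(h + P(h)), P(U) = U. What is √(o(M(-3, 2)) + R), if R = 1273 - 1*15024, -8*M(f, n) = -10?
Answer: √(-55004 + 2*√10)/2 ≈ 117.26*I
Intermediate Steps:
M(f, n) = 5/4 (M(f, n) = -⅛*(-10) = 5/4)
R = -13751 (R = 1273 - 15024 = -13751)
o(h) = √2*√h (o(h) = √(h + h) = √(2*h) = √2*√h)
√(o(M(-3, 2)) + R) = √(√2*√(5/4) - 13751) = √(√2*(√5/2) - 13751) = √(√10/2 - 13751) = √(-13751 + √10/2)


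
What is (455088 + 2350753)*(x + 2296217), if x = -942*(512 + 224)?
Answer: 4497496568105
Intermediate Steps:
x = -693312 (x = -942*736 = -693312)
(455088 + 2350753)*(x + 2296217) = (455088 + 2350753)*(-693312 + 2296217) = 2805841*1602905 = 4497496568105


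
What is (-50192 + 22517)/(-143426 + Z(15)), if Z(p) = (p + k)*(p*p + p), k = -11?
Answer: 27675/142466 ≈ 0.19426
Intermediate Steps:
Z(p) = (-11 + p)*(p + p²) (Z(p) = (p - 11)*(p*p + p) = (-11 + p)*(p² + p) = (-11 + p)*(p + p²))
(-50192 + 22517)/(-143426 + Z(15)) = (-50192 + 22517)/(-143426 + 15*(-11 + 15² - 10*15)) = -27675/(-143426 + 15*(-11 + 225 - 150)) = -27675/(-143426 + 15*64) = -27675/(-143426 + 960) = -27675/(-142466) = -27675*(-1/142466) = 27675/142466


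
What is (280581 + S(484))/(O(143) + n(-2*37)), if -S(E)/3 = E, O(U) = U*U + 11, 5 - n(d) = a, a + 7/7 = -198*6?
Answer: 93043/7218 ≈ 12.890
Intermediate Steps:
a = -1189 (a = -1 - 198*6 = -1 - 1188 = -1189)
n(d) = 1194 (n(d) = 5 - 1*(-1189) = 5 + 1189 = 1194)
O(U) = 11 + U² (O(U) = U² + 11 = 11 + U²)
S(E) = -3*E
(280581 + S(484))/(O(143) + n(-2*37)) = (280581 - 3*484)/((11 + 143²) + 1194) = (280581 - 1452)/((11 + 20449) + 1194) = 279129/(20460 + 1194) = 279129/21654 = 279129*(1/21654) = 93043/7218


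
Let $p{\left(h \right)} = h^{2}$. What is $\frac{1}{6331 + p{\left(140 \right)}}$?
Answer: $\frac{1}{25931} \approx 3.8564 \cdot 10^{-5}$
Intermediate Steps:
$\frac{1}{6331 + p{\left(140 \right)}} = \frac{1}{6331 + 140^{2}} = \frac{1}{6331 + 19600} = \frac{1}{25931}$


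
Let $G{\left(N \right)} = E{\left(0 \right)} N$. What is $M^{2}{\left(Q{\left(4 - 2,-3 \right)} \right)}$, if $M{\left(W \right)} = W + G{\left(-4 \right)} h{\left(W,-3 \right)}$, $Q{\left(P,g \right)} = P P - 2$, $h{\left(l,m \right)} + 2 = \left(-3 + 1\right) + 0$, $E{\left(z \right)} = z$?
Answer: $4$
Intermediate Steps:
$h{\left(l,m \right)} = -4$ ($h{\left(l,m \right)} = -2 + \left(\left(-3 + 1\right) + 0\right) = -2 + \left(-2 + 0\right) = -2 - 2 = -4$)
$G{\left(N \right)} = 0$ ($G{\left(N \right)} = 0 N = 0$)
$Q{\left(P,g \right)} = -2 + P^{2}$ ($Q{\left(P,g \right)} = P^{2} - 2 = -2 + P^{2}$)
$M{\left(W \right)} = W$ ($M{\left(W \right)} = W + 0 \left(-4\right) = W + 0 = W$)
$M^{2}{\left(Q{\left(4 - 2,-3 \right)} \right)} = \left(-2 + \left(4 - 2\right)^{2}\right)^{2} = \left(-2 + 2^{2}\right)^{2} = \left(-2 + 4\right)^{2} = 2^{2} = 4$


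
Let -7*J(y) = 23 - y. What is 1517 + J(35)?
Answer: 10631/7 ≈ 1518.7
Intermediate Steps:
J(y) = -23/7 + y/7 (J(y) = -(23 - y)/7 = -23/7 + y/7)
1517 + J(35) = 1517 + (-23/7 + (1/7)*35) = 1517 + (-23/7 + 5) = 1517 + 12/7 = 10631/7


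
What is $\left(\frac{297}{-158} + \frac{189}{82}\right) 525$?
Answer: $\frac{722925}{3239} \approx 223.19$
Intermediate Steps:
$\left(\frac{297}{-158} + \frac{189}{82}\right) 525 = \left(297 \left(- \frac{1}{158}\right) + 189 \cdot \frac{1}{82}\right) 525 = \left(- \frac{297}{158} + \frac{189}{82}\right) 525 = \frac{1377}{3239} \cdot 525 = \frac{722925}{3239}$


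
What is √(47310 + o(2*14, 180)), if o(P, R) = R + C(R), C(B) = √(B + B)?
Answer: √(47490 + 6*√10) ≈ 217.97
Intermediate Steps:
C(B) = √2*√B (C(B) = √(2*B) = √2*√B)
o(P, R) = R + √2*√R
√(47310 + o(2*14, 180)) = √(47310 + (180 + √2*√180)) = √(47310 + (180 + √2*(6*√5))) = √(47310 + (180 + 6*√10)) = √(47490 + 6*√10)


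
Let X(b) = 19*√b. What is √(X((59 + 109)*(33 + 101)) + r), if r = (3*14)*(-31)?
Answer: √(-1302 + 76*√1407) ≈ 39.354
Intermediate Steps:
r = -1302 (r = 42*(-31) = -1302)
√(X((59 + 109)*(33 + 101)) + r) = √(19*√((59 + 109)*(33 + 101)) - 1302) = √(19*√(168*134) - 1302) = √(19*√22512 - 1302) = √(19*(4*√1407) - 1302) = √(76*√1407 - 1302) = √(-1302 + 76*√1407)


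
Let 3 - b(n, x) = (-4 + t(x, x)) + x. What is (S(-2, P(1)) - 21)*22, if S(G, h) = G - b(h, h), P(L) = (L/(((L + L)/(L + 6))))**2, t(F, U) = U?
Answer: -121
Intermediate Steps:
P(L) = (3 + L/2)**2 (P(L) = (L/(((2*L)/(6 + L))))**2 = (L/((2*L/(6 + L))))**2 = (L*((6 + L)/(2*L)))**2 = (3 + L/2)**2)
b(n, x) = 7 - 2*x (b(n, x) = 3 - ((-4 + x) + x) = 3 - (-4 + 2*x) = 3 + (4 - 2*x) = 7 - 2*x)
S(G, h) = -7 + G + 2*h (S(G, h) = G - (7 - 2*h) = G + (-7 + 2*h) = -7 + G + 2*h)
(S(-2, P(1)) - 21)*22 = ((-7 - 2 + 2*((6 + 1)**2/4)) - 21)*22 = ((-7 - 2 + 2*((1/4)*7**2)) - 21)*22 = ((-7 - 2 + 2*((1/4)*49)) - 21)*22 = ((-7 - 2 + 2*(49/4)) - 21)*22 = ((-7 - 2 + 49/2) - 21)*22 = (31/2 - 21)*22 = -11/2*22 = -121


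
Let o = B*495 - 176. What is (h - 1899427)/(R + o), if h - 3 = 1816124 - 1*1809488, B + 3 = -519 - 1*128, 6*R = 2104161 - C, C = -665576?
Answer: -11356728/838181 ≈ -13.549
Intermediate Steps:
R = 2769737/6 (R = (2104161 - 1*(-665576))/6 = (2104161 + 665576)/6 = (1/6)*2769737 = 2769737/6 ≈ 4.6162e+5)
B = -650 (B = -3 + (-519 - 1*128) = -3 + (-519 - 128) = -3 - 647 = -650)
h = 6639 (h = 3 + (1816124 - 1*1809488) = 3 + (1816124 - 1809488) = 3 + 6636 = 6639)
o = -321926 (o = -650*495 - 176 = -321750 - 176 = -321926)
(h - 1899427)/(R + o) = (6639 - 1899427)/(2769737/6 - 321926) = -1892788/838181/6 = -1892788*6/838181 = -11356728/838181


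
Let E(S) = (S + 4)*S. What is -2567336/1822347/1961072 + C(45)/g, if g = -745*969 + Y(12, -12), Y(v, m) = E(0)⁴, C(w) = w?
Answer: -71347494787/1131539757658434 ≈ -6.3053e-5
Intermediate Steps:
E(S) = S*(4 + S) (E(S) = (4 + S)*S = S*(4 + S))
Y(v, m) = 0 (Y(v, m) = (0*(4 + 0))⁴ = (0*4)⁴ = 0⁴ = 0)
g = -721905 (g = -745*969 + 0 = -721905 + 0 = -721905)
-2567336/1822347/1961072 + C(45)/g = -2567336/1822347/1961072 + 45/(-721905) = -2567336*1/1822347*(1/1961072) + 45*(-1/721905) = -2567336/1822347*1/1961072 - 3/48127 = -320917/446719209498 - 3/48127 = -71347494787/1131539757658434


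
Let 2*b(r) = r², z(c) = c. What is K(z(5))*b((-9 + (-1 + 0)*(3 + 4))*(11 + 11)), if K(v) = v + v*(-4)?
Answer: -929280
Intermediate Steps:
K(v) = -3*v (K(v) = v - 4*v = -3*v)
b(r) = r²/2
K(z(5))*b((-9 + (-1 + 0)*(3 + 4))*(11 + 11)) = (-3*5)*(((-9 + (-1 + 0)*(3 + 4))*(11 + 11))²/2) = -15*((-9 - 1*7)*22)²/2 = -15*((-9 - 7)*22)²/2 = -15*(-16*22)²/2 = -15*(-352)²/2 = -15*123904/2 = -15*61952 = -929280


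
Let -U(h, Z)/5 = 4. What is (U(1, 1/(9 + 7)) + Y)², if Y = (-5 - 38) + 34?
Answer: 841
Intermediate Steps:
Y = -9 (Y = -43 + 34 = -9)
U(h, Z) = -20 (U(h, Z) = -5*4 = -20)
(U(1, 1/(9 + 7)) + Y)² = (-20 - 9)² = (-29)² = 841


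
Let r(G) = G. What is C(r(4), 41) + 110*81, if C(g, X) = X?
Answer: 8951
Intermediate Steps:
C(r(4), 41) + 110*81 = 41 + 110*81 = 41 + 8910 = 8951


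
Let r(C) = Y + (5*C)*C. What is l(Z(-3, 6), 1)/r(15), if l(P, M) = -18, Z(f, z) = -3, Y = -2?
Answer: -18/1123 ≈ -0.016028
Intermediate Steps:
r(C) = -2 + 5*C² (r(C) = -2 + (5*C)*C = -2 + 5*C²)
l(Z(-3, 6), 1)/r(15) = -18/(-2 + 5*15²) = -18/(-2 + 5*225) = -18/(-2 + 1125) = -18/1123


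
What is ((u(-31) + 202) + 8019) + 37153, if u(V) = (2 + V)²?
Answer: 46215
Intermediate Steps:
((u(-31) + 202) + 8019) + 37153 = (((2 - 31)² + 202) + 8019) + 37153 = (((-29)² + 202) + 8019) + 37153 = ((841 + 202) + 8019) + 37153 = (1043 + 8019) + 37153 = 9062 + 37153 = 46215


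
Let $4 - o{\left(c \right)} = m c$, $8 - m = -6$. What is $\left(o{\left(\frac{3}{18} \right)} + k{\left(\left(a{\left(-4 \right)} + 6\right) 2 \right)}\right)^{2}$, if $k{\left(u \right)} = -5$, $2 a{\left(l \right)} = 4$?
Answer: $\frac{100}{9} \approx 11.111$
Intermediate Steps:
$m = 14$ ($m = 8 - -6 = 8 + 6 = 14$)
$a{\left(l \right)} = 2$ ($a{\left(l \right)} = \frac{1}{2} \cdot 4 = 2$)
$o{\left(c \right)} = 4 - 14 c$
$\left(o{\left(\frac{3}{18} \right)} + k{\left(\left(a{\left(-4 \right)} + 6\right) 2 \right)}\right)^{2} = \left(\left(4 - 14 \cdot \frac{3}{18}\right) - 5\right)^{2} = \left(\left(4 - 14 \cdot 3 \cdot \frac{1}{18}\right) - 5\right)^{2} = \left(\left(4 - \frac{7}{3}\right) - 5\right)^{2} = \left(\frac{5}{3} - 5\right)^{2} = \left(- \frac{10}{3}\right)^{2} = \frac{100}{9}$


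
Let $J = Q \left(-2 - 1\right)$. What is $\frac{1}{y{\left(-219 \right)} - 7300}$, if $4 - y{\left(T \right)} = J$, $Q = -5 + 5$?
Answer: $- \frac{1}{7296} \approx -0.00013706$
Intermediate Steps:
$Q = 0$
$J = 0$ ($J = 0 \left(-2 - 1\right) = 0 \left(-3\right) = 0$)
$y{\left(T \right)} = 4$ ($y{\left(T \right)} = 4 - 0 = 4 + 0 = 4$)
$\frac{1}{y{\left(-219 \right)} - 7300} = \frac{1}{4 - 7300} = \frac{1}{-7296} = - \frac{1}{7296}$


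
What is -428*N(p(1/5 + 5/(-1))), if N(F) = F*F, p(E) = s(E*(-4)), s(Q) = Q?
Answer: -3944448/25 ≈ -1.5778e+5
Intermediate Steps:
p(E) = -4*E (p(E) = E*(-4) = -4*E)
N(F) = F**2
-428*N(p(1/5 + 5/(-1))) = -428*16*(1/5 + 5/(-1))**2 = -428*16*(1*(1/5) + 5*(-1))**2 = -428*16*(1/5 - 5)**2 = -428*(-4*(-24/5))**2 = -428*(96/5)**2 = -428*9216/25 = -3944448/25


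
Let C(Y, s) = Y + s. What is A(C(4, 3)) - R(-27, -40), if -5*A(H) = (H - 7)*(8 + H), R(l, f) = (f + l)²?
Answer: -4489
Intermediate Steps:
A(H) = -(-7 + H)*(8 + H)/5 (A(H) = -(H - 7)*(8 + H)/5 = -(-7 + H)*(8 + H)/5)
A(C(4, 3)) - R(-27, -40) = (56/5 - (4 + 3)/5 - (4 + 3)²/5) - (-40 - 27)² = (56/5 - ⅕*7 - ⅕*7²) - 1*(-67)² = (56/5 - 7/5 - ⅕*49) - 1*4489 = (56/5 - 7/5 - 49/5) - 4489 = 0 - 4489 = -4489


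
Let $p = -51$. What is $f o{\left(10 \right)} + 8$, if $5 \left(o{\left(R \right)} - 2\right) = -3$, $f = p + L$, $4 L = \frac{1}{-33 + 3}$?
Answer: $- \frac{38047}{600} \approx -63.412$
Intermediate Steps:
$L = - \frac{1}{120}$ ($L = \frac{1}{4 \left(-33 + 3\right)} = \frac{1}{4 \left(-30\right)} = \frac{1}{4} \left(- \frac{1}{30}\right) = - \frac{1}{120} \approx -0.0083333$)
$f = - \frac{6121}{120}$ ($f = -51 - \frac{1}{120} = - \frac{6121}{120} \approx -51.008$)
$o{\left(R \right)} = \frac{7}{5}$ ($o{\left(R \right)} = 2 + \frac{1}{5} \left(-3\right) = 2 - \frac{3}{5} = \frac{7}{5}$)
$f o{\left(10 \right)} + 8 = \left(- \frac{6121}{120}\right) \frac{7}{5} + 8 = - \frac{42847}{600} + 8 = - \frac{38047}{600}$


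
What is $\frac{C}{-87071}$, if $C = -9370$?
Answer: $\frac{9370}{87071} \approx 0.10761$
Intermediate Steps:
$\frac{C}{-87071} = - \frac{9370}{-87071} = \left(-9370\right) \left(- \frac{1}{87071}\right) = \frac{9370}{87071}$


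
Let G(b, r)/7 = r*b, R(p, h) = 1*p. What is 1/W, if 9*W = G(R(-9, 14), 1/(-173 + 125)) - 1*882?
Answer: -48/4697 ≈ -0.010219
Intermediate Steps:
R(p, h) = p
G(b, r) = 7*b*r (G(b, r) = 7*(r*b) = 7*(b*r) = 7*b*r)
W = -4697/48 (W = (7*(-9)/(-173 + 125) - 1*882)/9 = (7*(-9)/(-48) - 882)/9 = (7*(-9)*(-1/48) - 882)/9 = (21/16 - 882)/9 = (⅑)*(-14091/16) = -4697/48 ≈ -97.854)
1/W = 1/(-4697/48) = -48/4697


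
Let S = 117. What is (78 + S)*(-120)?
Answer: -23400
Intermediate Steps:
(78 + S)*(-120) = (78 + 117)*(-120) = 195*(-120) = -23400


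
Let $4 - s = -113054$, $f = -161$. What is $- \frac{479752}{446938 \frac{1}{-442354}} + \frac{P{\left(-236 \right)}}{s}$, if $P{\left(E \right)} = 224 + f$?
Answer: $\frac{1332955179566731}{2807217578} \approx 4.7483 \cdot 10^{5}$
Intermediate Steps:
$s = 113058$ ($s = 4 - -113054 = 4 + 113054 = 113058$)
$P{\left(E \right)} = 63$ ($P{\left(E \right)} = 224 - 161 = 63$)
$- \frac{479752}{446938 \frac{1}{-442354}} + \frac{P{\left(-236 \right)}}{s} = - \frac{479752}{446938 \frac{1}{-442354}} + \frac{63}{113058} = - \frac{479752}{446938 \left(- \frac{1}{442354}\right)} + 63 \cdot \frac{1}{113058} = - \frac{479752}{- \frac{223469}{221177}} + \frac{7}{12562} = \left(-479752\right) \left(- \frac{221177}{223469}\right) + \frac{7}{12562} = \frac{106110108104}{223469} + \frac{7}{12562} = \frac{1332955179566731}{2807217578}$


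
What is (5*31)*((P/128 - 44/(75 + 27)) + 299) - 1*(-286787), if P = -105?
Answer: 2173419191/6528 ≈ 3.3294e+5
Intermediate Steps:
(5*31)*((P/128 - 44/(75 + 27)) + 299) - 1*(-286787) = (5*31)*((-105/128 - 44/(75 + 27)) + 299) - 1*(-286787) = 155*((-105*1/128 - 44/102) + 299) + 286787 = 155*((-105/128 - 44*1/102) + 299) + 286787 = 155*((-105/128 - 22/51) + 299) + 286787 = 155*(-8171/6528 + 299) + 286787 = 155*(1943701/6528) + 286787 = 301273655/6528 + 286787 = 2173419191/6528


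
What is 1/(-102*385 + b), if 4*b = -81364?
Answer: -1/59611 ≈ -1.6775e-5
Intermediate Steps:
b = -20341 (b = (1/4)*(-81364) = -20341)
1/(-102*385 + b) = 1/(-102*385 - 20341) = 1/(-39270 - 20341) = 1/(-59611) = -1/59611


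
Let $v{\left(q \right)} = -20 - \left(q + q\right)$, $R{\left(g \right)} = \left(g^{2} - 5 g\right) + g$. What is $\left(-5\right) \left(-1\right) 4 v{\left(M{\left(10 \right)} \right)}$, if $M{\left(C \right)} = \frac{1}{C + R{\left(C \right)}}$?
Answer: $- \frac{2804}{7} \approx -400.57$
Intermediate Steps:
$R{\left(g \right)} = g^{2} - 4 g$
$M{\left(C \right)} = \frac{1}{C + C \left(-4 + C\right)}$
$v{\left(q \right)} = -20 - 2 q$
$\left(-5\right) \left(-1\right) 4 v{\left(M{\left(10 \right)} \right)} = \left(-5\right) \left(-1\right) 4 \left(-20 - 2 \frac{1}{10 \left(-3 + 10\right)}\right) = 5 \cdot 4 \left(-20 - 2 \frac{1}{10 \cdot 7}\right) = 20 \left(-20 - 2 \cdot \frac{1}{10} \cdot \frac{1}{7}\right) = 20 \left(-20 - \frac{1}{35}\right) = 20 \left(- \frac{701}{35}\right) = - \frac{2804}{7}$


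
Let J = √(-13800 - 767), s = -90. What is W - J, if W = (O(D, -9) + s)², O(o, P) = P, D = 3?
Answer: 9801 - I*√14567 ≈ 9801.0 - 120.69*I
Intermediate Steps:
W = 9801 (W = (-9 - 90)² = (-99)² = 9801)
J = I*√14567 (J = √(-14567) = I*√14567 ≈ 120.69*I)
W - J = 9801 - I*√14567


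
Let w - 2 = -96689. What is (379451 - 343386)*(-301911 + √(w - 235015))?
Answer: -10888420215 + 36065*I*√331702 ≈ -1.0888e+10 + 2.0771e+7*I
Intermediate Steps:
w = -96687 (w = 2 - 96689 = -96687)
(379451 - 343386)*(-301911 + √(w - 235015)) = (379451 - 343386)*(-301911 + √(-96687 - 235015)) = 36065*(-301911 + √(-331702)) = 36065*(-301911 + I*√331702) = -10888420215 + 36065*I*√331702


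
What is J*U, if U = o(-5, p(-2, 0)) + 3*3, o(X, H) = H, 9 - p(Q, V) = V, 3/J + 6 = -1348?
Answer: -27/677 ≈ -0.039882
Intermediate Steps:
J = -3/1354 (J = 3/(-6 - 1348) = 3/(-1354) = 3*(-1/1354) = -3/1354 ≈ -0.0022157)
p(Q, V) = 9 - V
U = 18 (U = (9 - 1*0) + 3*3 = (9 + 0) + 9 = 9 + 9 = 18)
J*U = -3/1354*18 = -27/677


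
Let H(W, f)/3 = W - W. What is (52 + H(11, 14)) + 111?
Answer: 163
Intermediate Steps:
H(W, f) = 0 (H(W, f) = 3*(W - W) = 3*0 = 0)
(52 + H(11, 14)) + 111 = (52 + 0) + 111 = 52 + 111 = 163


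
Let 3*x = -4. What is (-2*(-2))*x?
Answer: -16/3 ≈ -5.3333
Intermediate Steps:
x = -4/3 (x = (⅓)*(-4) = -4/3 ≈ -1.3333)
(-2*(-2))*x = -2*(-2)*(-4/3) = 4*(-4/3) = -16/3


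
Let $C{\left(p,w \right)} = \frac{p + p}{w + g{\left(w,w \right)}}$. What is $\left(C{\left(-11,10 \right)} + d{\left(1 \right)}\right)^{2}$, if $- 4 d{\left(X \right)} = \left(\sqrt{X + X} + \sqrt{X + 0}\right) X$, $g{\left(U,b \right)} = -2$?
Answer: $\frac{\left(12 + \sqrt{2}\right)^{2}}{16} \approx 11.246$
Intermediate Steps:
$C{\left(p,w \right)} = \frac{2 p}{-2 + w}$ ($C{\left(p,w \right)} = \frac{p + p}{w - 2} = \frac{2 p}{-2 + w}$)
$d{\left(X \right)} = - \frac{X \left(\sqrt{X} + \sqrt{2} \sqrt{X}\right)}{4}$ ($d{\left(X \right)} = - \frac{\left(\sqrt{X + X} + \sqrt{X + 0}\right) X}{4} = - \frac{\left(\sqrt{2 X} + \sqrt{X}\right) X}{4} = - \frac{\left(\sqrt{2} \sqrt{X} + \sqrt{X}\right) X}{4} = - \frac{\left(\sqrt{X} + \sqrt{2} \sqrt{X}\right) X}{4} = - \frac{X \left(\sqrt{X} + \sqrt{2} \sqrt{X}\right)}{4}$)
$\left(C{\left(-11,10 \right)} + d{\left(1 \right)}\right)^{2} = \left(2 \left(-11\right) \frac{1}{-2 + 10} + \frac{1^{\frac{3}{2}} \left(-1 - \sqrt{2}\right)}{4}\right)^{2} = \left(2 \left(-11\right) \frac{1}{8} + \frac{1}{4} \cdot 1 \left(-1 - \sqrt{2}\right)\right)^{2} = \left(2 \left(-11\right) \frac{1}{8} - \left(\frac{1}{4} + \frac{\sqrt{2}}{4}\right)\right)^{2} = \left(- \frac{11}{4} - \left(\frac{1}{4} + \frac{\sqrt{2}}{4}\right)\right)^{2} = \left(-3 - \frac{\sqrt{2}}{4}\right)^{2}$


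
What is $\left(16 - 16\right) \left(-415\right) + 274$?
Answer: $274$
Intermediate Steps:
$\left(16 - 16\right) \left(-415\right) + 274 = 0 \left(-415\right) + 274 = 0 + 274 = 274$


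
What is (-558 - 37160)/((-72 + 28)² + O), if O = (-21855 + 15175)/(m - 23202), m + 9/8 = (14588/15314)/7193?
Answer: -192807459429241507/9897946583322984 ≈ -19.480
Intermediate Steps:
m = -495632857/440614408 (m = -9/8 + (14588/15314)/7193 = -9/8 + (14588*(1/15314))*(1/7193) = -9/8 + (7294/7657)*(1/7193) = -9/8 + 7294/55076801 = -495632857/440614408 ≈ -1.1249)
O = 2943304245440/10223631127273 (O = (-21855 + 15175)/(-495632857/440614408 - 23202) = -6680/(-10223631127273/440614408) = -6680*(-440614408/10223631127273) = 2943304245440/10223631127273 ≈ 0.28789)
(-558 - 37160)/((-72 + 28)² + O) = (-558 - 37160)/((-72 + 28)² + 2943304245440/10223631127273) = -37718/((-44)² + 2943304245440/10223631127273) = -37718/(1936 + 2943304245440/10223631127273) = -37718/19795893166645968/10223631127273 = -37718*10223631127273/19795893166645968 = -192807459429241507/9897946583322984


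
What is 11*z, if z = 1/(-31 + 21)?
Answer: -11/10 ≈ -1.1000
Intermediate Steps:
z = -⅒ (z = 1/(-10) = -⅒ ≈ -0.10000)
11*z = 11*(-⅒) = -11/10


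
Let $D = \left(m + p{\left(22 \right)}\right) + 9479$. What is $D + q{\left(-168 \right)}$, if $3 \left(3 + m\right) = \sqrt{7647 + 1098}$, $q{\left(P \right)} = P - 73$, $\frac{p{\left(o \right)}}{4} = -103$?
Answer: $8823 + \frac{\sqrt{8745}}{3} \approx 8854.2$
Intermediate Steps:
$p{\left(o \right)} = -412$ ($p{\left(o \right)} = 4 \left(-103\right) = -412$)
$q{\left(P \right)} = -73 + P$
$m = -3 + \frac{\sqrt{8745}}{3}$ ($m = -3 + \frac{\sqrt{7647 + 1098}}{3} = -3 + \frac{\sqrt{8745}}{3} \approx 28.172$)
$D = 9064 + \frac{\sqrt{8745}}{3}$ ($D = \left(\left(-3 + \frac{\sqrt{8745}}{3}\right) - 412\right) + 9479 = \left(-415 + \frac{\sqrt{8745}}{3}\right) + 9479 = 9064 + \frac{\sqrt{8745}}{3} \approx 9095.2$)
$D + q{\left(-168 \right)} = \left(9064 + \frac{\sqrt{8745}}{3}\right) - 241 = 8823 + \frac{\sqrt{8745}}{3}$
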